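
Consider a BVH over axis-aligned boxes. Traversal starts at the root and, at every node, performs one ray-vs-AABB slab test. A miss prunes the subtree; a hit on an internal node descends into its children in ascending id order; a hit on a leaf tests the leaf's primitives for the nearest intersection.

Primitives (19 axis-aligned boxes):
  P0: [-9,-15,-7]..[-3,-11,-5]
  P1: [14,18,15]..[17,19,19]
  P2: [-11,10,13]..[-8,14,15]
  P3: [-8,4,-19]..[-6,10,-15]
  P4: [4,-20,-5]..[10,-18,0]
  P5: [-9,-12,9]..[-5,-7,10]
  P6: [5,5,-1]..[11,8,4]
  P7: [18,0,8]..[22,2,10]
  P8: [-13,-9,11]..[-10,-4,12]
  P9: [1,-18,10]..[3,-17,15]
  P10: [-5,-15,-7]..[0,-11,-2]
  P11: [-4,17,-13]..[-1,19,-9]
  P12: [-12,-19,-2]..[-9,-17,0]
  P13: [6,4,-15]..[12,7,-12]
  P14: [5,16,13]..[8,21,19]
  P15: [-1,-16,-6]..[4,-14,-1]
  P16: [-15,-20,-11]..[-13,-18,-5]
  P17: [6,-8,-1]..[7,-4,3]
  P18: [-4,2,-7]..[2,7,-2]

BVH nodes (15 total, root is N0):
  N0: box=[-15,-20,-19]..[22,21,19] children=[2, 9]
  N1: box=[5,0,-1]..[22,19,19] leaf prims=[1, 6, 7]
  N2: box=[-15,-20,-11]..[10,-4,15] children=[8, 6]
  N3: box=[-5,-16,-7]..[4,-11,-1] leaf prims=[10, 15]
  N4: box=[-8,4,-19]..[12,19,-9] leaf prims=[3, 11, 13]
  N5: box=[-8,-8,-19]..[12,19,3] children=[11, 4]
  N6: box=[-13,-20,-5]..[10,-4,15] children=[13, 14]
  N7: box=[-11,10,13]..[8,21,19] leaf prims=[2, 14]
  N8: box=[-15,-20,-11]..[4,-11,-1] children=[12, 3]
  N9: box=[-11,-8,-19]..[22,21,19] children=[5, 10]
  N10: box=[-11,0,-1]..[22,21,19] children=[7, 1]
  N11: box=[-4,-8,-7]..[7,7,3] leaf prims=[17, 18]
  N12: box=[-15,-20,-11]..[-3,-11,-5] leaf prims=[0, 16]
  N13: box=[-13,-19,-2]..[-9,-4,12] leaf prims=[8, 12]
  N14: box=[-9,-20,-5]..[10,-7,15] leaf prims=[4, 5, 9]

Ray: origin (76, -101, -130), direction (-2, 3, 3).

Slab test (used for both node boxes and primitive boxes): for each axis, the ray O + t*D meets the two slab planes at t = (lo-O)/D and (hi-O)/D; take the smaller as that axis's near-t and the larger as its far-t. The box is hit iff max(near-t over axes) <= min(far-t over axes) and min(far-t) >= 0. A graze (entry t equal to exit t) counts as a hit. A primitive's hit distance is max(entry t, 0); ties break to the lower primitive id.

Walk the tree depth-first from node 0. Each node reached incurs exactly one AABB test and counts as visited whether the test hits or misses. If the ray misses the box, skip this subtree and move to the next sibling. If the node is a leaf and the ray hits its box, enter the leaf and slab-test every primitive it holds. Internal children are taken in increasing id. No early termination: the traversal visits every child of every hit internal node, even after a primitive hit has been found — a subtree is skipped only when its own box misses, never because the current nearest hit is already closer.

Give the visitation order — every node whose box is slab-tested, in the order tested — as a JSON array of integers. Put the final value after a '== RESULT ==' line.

Trace the traversal:
N0 x:[27,91/2] y:[27,122/3] z:[37,149/3] -> hit [37,122/3], descend [2, 9]
  N2 x:[33,91/2] y:[27,97/3] z:[119/3,145/3] -> miss, prune
  N9 x:[27,87/2] y:[31,122/3] z:[37,149/3] -> hit [37,122/3], descend [5, 10]
    N5 x:[32,42] y:[31,40] z:[37,133/3] -> hit [37,40], descend [4, 11]
      N4 x:[32,42] y:[35,40] z:[37,121/3] -> hit [37,40] leaf, test {P3(miss), P11@t=118/3, P13(miss)}
      N11 x:[69/2,40] y:[31,36] z:[41,133/3] -> miss, prune
    N10 x:[27,87/2] y:[101/3,122/3] z:[43,149/3] -> miss, prune

7 AABB tests over nodes [0, 2, 9, 5, 4, 11, 10]; 1 leaf entered; closest P11.

== RESULT ==
[0, 2, 9, 5, 4, 11, 10]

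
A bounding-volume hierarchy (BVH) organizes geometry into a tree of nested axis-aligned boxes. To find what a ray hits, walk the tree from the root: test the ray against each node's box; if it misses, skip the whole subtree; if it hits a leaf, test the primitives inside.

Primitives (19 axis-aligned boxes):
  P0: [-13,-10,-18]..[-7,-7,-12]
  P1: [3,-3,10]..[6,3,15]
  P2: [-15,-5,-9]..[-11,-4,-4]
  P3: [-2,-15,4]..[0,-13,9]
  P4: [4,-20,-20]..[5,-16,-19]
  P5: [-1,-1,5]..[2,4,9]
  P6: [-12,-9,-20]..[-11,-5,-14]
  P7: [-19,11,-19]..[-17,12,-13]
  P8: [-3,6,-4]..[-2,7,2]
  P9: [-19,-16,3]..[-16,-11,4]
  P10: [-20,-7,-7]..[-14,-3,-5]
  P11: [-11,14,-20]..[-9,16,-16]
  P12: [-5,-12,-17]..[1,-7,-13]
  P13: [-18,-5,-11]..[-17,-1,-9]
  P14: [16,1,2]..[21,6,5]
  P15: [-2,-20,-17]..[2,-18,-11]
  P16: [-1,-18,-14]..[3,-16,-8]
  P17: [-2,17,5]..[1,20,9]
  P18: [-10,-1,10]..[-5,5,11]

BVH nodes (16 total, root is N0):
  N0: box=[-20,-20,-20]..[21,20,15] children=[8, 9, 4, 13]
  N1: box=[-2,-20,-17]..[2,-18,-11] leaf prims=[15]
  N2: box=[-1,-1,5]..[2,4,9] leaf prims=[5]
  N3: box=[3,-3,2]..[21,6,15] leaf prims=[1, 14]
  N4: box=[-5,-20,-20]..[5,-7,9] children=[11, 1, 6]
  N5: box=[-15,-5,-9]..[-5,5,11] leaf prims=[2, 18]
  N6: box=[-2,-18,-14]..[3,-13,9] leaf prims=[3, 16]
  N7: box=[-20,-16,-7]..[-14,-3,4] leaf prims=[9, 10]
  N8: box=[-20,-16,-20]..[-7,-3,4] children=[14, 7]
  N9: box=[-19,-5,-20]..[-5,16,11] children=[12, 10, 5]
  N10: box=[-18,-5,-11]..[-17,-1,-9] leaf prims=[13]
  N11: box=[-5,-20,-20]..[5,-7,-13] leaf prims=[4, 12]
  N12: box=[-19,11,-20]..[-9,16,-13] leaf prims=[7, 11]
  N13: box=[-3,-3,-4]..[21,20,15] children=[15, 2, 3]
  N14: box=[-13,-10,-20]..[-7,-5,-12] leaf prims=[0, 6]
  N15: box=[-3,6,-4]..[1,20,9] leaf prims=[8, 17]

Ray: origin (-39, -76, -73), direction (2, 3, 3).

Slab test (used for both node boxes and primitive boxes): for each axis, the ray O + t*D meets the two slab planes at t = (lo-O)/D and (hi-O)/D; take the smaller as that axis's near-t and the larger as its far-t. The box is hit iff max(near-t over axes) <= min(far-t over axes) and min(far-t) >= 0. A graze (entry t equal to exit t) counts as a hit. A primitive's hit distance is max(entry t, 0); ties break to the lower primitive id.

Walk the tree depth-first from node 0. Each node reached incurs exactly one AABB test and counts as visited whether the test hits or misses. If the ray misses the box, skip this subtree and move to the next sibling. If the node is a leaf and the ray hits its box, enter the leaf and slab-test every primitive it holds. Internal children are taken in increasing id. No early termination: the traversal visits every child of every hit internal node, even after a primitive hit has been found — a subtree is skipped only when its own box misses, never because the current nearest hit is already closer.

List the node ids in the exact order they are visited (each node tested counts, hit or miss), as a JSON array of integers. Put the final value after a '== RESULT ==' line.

Walk:
N0 x:[19/2,30] y:[56/3,32] z:[53/3,88/3] -> hit [56/3,88/3], descend [4, 8, 9, 13]
  N4 x:[17,22] y:[56/3,23] z:[53/3,82/3] -> hit [56/3,22], descend [1, 6, 11]
    N1 x:[37/2,41/2] y:[56/3,58/3] z:[56/3,62/3] -> hit [56/3,58/3] leaf, test {P15@t=56/3}
    N6 x:[37/2,21] y:[58/3,21] z:[59/3,82/3] -> hit [59/3,21] leaf, test {P3(miss), P16@t=59/3}
    N11 x:[17,22] y:[56/3,23] z:[53/3,20] -> hit [56/3,20] leaf, test {P4(miss), P12(miss)}
  N8 x:[19/2,16] y:[20,73/3] z:[53/3,77/3] -> miss, prune
  N9 x:[10,17] y:[71/3,92/3] z:[53/3,28] -> miss, prune
  N13 x:[18,30] y:[73/3,32] z:[23,88/3] -> hit [73/3,88/3], descend [2, 3, 15]
    N2 x:[19,41/2] y:[25,80/3] z:[26,82/3] -> miss, prune
    N3 x:[21,30] y:[73/3,82/3] z:[25,88/3] -> hit [25,82/3] leaf, test {P1(miss), P14(miss)}
    N15 x:[18,20] y:[82/3,32] z:[23,82/3] -> miss, prune

Summary -> nodes [0, 4, 1, 6, 11, 8, 9, 13, 2, 3, 15]; box-tests=11; leaf-entries=4; first=P15

== RESULT ==
[0, 4, 1, 6, 11, 8, 9, 13, 2, 3, 15]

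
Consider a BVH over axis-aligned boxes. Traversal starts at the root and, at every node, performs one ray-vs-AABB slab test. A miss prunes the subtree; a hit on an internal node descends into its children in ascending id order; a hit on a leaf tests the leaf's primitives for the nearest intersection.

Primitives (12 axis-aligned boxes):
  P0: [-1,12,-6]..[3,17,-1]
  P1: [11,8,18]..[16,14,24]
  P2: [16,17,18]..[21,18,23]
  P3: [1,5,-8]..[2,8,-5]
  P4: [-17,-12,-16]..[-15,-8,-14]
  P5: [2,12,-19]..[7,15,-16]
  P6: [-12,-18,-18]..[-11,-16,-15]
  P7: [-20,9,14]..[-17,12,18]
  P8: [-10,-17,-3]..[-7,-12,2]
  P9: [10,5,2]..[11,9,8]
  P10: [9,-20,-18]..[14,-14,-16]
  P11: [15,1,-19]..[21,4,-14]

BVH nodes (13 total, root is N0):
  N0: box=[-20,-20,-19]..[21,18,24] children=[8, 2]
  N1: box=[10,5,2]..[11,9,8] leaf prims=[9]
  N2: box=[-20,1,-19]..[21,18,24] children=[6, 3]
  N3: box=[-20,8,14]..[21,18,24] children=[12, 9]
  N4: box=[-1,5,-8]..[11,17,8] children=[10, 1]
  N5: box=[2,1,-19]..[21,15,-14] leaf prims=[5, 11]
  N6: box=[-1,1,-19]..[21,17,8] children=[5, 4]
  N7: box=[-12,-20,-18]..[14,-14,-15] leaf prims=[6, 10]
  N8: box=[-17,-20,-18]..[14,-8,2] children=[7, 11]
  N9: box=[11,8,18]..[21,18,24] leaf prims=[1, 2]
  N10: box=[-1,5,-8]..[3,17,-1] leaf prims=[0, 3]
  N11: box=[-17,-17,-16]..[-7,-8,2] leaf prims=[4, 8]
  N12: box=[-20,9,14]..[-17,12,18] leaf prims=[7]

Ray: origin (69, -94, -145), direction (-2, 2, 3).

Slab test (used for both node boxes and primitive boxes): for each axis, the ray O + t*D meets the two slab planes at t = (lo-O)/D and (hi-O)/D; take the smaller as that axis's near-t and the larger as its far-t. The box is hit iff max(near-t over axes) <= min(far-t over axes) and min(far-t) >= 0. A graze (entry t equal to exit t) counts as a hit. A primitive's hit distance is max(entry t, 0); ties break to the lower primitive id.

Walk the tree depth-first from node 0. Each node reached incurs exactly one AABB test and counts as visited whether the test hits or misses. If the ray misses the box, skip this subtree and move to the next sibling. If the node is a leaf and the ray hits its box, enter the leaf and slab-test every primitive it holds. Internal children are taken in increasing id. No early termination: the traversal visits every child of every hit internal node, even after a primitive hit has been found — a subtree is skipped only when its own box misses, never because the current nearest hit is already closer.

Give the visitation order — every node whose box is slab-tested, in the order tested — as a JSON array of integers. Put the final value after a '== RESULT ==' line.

Traverse from the root:
N0 x:[24,89/2] y:[37,56] z:[42,169/3] -> hit [42,89/2], descend [2, 8]
  N2 x:[24,89/2] y:[95/2,56] z:[42,169/3] -> miss, prune
  N8 x:[55/2,43] y:[37,43] z:[127/3,49] -> hit [127/3,43], descend [7, 11]
    N7 x:[55/2,81/2] y:[37,40] z:[127/3,130/3] -> miss, prune
    N11 x:[38,43] y:[77/2,43] z:[43,49] -> hit [43,43] leaf, test {P4@t=43, P8(miss)}

Visited [0, 2, 8, 7, 11]. Tests: 5 box, 1 leaf. Nearest: P4.

== RESULT ==
[0, 2, 8, 7, 11]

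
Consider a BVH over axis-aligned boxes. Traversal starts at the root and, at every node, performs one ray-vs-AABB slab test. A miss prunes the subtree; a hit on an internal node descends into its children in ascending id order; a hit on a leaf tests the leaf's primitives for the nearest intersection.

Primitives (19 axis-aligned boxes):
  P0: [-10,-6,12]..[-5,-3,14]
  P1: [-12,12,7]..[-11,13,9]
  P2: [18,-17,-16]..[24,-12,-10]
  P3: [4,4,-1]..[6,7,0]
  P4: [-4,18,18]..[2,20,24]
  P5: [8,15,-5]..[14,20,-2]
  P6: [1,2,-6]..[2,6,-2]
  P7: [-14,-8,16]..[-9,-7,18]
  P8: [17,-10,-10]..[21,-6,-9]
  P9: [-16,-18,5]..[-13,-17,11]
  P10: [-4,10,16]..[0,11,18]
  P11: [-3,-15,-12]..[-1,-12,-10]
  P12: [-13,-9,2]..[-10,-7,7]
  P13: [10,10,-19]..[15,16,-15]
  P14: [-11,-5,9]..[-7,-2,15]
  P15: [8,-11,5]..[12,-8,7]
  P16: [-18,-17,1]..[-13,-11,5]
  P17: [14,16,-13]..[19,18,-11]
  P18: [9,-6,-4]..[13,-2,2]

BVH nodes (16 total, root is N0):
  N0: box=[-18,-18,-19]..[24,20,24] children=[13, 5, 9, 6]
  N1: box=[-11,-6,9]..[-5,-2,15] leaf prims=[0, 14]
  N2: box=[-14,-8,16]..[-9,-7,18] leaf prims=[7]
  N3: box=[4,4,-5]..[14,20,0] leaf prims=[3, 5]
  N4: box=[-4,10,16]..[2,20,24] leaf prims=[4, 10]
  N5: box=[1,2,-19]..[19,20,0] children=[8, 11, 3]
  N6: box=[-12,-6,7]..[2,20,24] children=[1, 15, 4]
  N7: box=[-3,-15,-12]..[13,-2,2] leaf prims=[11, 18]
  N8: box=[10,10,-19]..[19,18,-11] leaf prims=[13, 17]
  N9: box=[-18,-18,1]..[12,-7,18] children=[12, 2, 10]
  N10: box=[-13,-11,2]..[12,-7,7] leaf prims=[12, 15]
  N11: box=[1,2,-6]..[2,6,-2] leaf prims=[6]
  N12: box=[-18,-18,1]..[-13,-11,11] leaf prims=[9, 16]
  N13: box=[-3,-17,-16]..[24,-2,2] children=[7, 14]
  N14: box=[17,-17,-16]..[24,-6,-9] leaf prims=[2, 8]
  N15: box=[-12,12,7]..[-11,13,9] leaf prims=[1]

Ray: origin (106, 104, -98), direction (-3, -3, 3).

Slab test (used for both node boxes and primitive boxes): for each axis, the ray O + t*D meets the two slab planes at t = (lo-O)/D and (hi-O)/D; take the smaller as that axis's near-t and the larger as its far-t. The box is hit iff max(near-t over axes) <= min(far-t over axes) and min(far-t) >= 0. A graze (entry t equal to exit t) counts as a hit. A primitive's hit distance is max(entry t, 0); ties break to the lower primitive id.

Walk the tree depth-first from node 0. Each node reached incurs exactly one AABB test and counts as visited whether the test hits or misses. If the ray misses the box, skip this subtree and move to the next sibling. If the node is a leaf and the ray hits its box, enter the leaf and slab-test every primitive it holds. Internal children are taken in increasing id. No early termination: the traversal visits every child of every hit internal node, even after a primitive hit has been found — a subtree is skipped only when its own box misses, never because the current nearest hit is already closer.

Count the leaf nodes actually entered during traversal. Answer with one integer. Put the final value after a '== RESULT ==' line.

Trace the traversal:
N0 x:[82/3,124/3] y:[28,122/3] z:[79/3,122/3] -> hit [28,122/3], descend [5, 6, 9, 13]
  N5 x:[29,35] y:[28,34] z:[79/3,98/3] -> hit [29,98/3], descend [3, 8, 11]
    N3 x:[92/3,34] y:[28,100/3] z:[31,98/3] -> hit [31,98/3] leaf, test {P3(miss), P5(miss)}
    N8 x:[29,32] y:[86/3,94/3] z:[79/3,29] -> hit [29,29] leaf, test {P13(miss), P17@t=29}
    N11 x:[104/3,35] y:[98/3,34] z:[92/3,32] -> miss, prune
  N6 x:[104/3,118/3] y:[28,110/3] z:[35,122/3] -> hit [35,110/3], descend [1, 4, 15]
    N1 x:[37,39] y:[106/3,110/3] z:[107/3,113/3] -> miss, prune
    N4 x:[104/3,110/3] y:[28,94/3] z:[38,122/3] -> miss, prune
    N15 x:[39,118/3] y:[91/3,92/3] z:[35,107/3] -> miss, prune
  N9 x:[94/3,124/3] y:[37,122/3] z:[33,116/3] -> hit [37,116/3], descend [2, 10, 12]
    N2 x:[115/3,40] y:[37,112/3] z:[38,116/3] -> miss, prune
    N10 x:[94/3,119/3] y:[37,115/3] z:[100/3,35] -> miss, prune
    N12 x:[119/3,124/3] y:[115/3,122/3] z:[33,109/3] -> miss, prune
  N13 x:[82/3,109/3] y:[106/3,121/3] z:[82/3,100/3] -> miss, prune

Summary -> nodes [0, 5, 3, 8, 11, 6, 1, 4, 15, 9, 2, 10, 12, 13]; box-tests=14; leaf-entries=2; first=P17

== RESULT ==
2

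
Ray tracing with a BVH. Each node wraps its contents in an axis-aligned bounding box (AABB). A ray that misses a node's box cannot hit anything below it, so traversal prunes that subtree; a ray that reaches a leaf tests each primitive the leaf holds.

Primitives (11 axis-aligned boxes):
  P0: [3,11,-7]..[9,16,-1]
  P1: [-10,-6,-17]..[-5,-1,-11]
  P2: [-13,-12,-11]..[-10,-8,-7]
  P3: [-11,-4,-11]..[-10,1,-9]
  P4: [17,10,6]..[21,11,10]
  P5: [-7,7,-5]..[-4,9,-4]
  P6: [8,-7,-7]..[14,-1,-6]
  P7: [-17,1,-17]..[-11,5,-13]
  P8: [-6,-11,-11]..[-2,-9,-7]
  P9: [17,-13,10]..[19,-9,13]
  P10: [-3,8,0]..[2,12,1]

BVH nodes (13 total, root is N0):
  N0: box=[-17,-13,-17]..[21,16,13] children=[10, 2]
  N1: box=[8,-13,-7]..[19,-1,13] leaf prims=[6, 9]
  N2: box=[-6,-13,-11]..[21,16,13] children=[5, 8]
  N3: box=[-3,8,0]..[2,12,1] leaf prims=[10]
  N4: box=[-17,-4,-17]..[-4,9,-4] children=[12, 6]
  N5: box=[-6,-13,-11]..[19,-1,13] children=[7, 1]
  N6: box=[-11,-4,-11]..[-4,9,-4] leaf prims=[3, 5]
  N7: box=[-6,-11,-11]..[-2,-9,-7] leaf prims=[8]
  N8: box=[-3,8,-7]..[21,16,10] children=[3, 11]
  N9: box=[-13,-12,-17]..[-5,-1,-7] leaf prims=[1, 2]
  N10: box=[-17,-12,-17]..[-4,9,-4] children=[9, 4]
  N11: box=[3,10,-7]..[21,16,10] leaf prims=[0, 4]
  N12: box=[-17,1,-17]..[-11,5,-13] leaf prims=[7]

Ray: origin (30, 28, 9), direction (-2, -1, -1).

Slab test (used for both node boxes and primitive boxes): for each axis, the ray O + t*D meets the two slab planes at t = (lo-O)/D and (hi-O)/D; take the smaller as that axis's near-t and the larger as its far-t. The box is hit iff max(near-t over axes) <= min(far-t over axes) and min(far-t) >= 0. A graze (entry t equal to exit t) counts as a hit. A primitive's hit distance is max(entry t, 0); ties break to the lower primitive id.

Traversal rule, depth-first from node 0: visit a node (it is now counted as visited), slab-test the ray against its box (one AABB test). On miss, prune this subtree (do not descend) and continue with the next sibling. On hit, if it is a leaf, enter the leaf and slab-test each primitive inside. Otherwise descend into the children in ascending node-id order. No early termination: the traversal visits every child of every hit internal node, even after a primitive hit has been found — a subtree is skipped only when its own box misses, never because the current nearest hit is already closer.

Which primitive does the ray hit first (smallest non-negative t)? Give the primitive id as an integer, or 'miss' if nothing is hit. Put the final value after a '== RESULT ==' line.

Trace the traversal:
N0 x:[9/2,47/2] y:[12,41] z:[-4,26] -> hit [12,47/2], descend [2, 10]
  N2 x:[9/2,18] y:[12,41] z:[-4,20] -> hit [12,18], descend [5, 8]
    N5 x:[11/2,18] y:[29,41] z:[-4,20] -> miss, prune
    N8 x:[9/2,33/2] y:[12,20] z:[-1,16] -> hit [12,16], descend [3, 11]
      N3 x:[14,33/2] y:[16,20] z:[8,9] -> miss, prune
      N11 x:[9/2,27/2] y:[12,18] z:[-1,16] -> hit [12,27/2] leaf, test {P0@t=12, P4(miss)}
  N10 x:[17,47/2] y:[19,40] z:[13,26] -> hit [19,47/2], descend [4, 9]
    N4 x:[17,47/2] y:[19,32] z:[13,26] -> hit [19,47/2], descend [6, 12]
      N6 x:[17,41/2] y:[19,32] z:[13,20] -> hit [19,20] leaf, test {P3(miss), P5(miss)}
      N12 x:[41/2,47/2] y:[23,27] z:[22,26] -> hit [23,47/2] leaf, test {P7@t=23}
    N9 x:[35/2,43/2] y:[29,40] z:[16,26] -> miss, prune

11 AABB tests over nodes [0, 2, 5, 8, 3, 11, 10, 4, 6, 12, 9]; 3 leaves entered; closest P0.

== RESULT ==
0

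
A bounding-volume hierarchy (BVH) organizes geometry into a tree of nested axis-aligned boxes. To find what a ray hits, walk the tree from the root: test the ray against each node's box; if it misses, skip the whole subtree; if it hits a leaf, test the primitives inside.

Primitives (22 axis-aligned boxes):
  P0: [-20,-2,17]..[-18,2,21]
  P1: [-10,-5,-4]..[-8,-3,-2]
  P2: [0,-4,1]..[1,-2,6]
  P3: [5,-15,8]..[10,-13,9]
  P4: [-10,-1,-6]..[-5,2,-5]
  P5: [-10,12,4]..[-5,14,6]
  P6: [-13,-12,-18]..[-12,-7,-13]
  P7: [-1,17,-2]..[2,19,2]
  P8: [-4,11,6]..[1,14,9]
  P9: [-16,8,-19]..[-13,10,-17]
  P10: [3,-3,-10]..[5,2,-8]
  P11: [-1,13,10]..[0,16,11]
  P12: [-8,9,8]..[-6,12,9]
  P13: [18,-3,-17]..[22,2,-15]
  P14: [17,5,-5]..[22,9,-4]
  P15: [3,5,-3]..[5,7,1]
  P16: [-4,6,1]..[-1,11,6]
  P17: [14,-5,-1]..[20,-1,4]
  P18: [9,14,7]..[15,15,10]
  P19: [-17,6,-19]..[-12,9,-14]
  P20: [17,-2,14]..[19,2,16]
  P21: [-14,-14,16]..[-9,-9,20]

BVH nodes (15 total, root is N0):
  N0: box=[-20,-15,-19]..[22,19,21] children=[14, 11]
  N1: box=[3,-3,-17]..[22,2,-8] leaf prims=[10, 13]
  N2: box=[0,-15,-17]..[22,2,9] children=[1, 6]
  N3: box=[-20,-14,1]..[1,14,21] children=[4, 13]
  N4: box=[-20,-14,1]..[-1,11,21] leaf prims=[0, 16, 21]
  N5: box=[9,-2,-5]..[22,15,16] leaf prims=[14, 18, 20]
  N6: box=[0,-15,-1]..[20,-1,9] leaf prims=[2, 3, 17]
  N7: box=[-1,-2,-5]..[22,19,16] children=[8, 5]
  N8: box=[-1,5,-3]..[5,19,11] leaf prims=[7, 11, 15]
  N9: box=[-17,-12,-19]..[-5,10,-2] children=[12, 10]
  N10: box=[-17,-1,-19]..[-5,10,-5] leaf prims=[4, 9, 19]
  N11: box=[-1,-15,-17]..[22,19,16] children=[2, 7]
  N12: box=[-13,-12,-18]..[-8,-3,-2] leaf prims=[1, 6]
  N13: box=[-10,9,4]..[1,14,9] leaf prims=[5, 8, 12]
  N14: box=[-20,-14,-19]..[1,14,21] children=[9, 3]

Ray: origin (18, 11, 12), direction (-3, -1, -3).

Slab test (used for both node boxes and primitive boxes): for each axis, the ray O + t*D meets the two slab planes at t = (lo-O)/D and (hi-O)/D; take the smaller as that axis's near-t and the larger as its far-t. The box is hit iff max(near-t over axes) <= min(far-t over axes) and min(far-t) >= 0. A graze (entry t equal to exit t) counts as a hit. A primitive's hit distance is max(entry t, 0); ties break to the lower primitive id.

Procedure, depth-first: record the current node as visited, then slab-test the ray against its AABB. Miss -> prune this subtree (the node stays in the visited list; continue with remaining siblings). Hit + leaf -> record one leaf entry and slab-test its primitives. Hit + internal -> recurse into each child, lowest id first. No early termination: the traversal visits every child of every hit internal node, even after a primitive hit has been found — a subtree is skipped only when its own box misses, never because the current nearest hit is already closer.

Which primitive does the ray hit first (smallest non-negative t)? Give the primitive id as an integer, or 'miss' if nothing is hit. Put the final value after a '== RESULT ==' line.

Trace the traversal:
N0 x:[-4/3,38/3] y:[-8,26] z:[-3,31/3] -> hit [-4/3,31/3], descend [11, 14]
  N11 x:[-4/3,19/3] y:[-8,26] z:[-4/3,29/3] -> hit [-4/3,19/3], descend [2, 7]
    N2 x:[-4/3,6] y:[9,26] z:[1,29/3] -> miss, prune
    N7 x:[-4/3,19/3] y:[-8,13] z:[-4/3,17/3] -> hit [-4/3,17/3], descend [5, 8]
      N5 x:[-4/3,3] y:[-4,13] z:[-4/3,17/3] -> hit [-4/3,3] leaf, test {P14(miss), P18(miss), P20(miss)}
      N8 x:[13/3,19/3] y:[-8,6] z:[1/3,5] -> hit [13/3,5] leaf, test {P7(miss), P11(miss), P15@t=13/3}
  N14 x:[17/3,38/3] y:[-3,25] z:[-3,31/3] -> hit [17/3,31/3], descend [3, 9]
    N3 x:[17/3,38/3] y:[-3,25] z:[-3,11/3] -> miss, prune
    N9 x:[23/3,35/3] y:[1,23] z:[14/3,31/3] -> hit [23/3,31/3], descend [10, 12]
      N10 x:[23/3,35/3] y:[1,12] z:[17/3,31/3] -> hit [23/3,31/3] leaf, test {P4(miss), P9(miss), P19(miss)}
      N12 x:[26/3,31/3] y:[14,23] z:[14/3,10] -> miss, prune

Summary -> nodes [0, 11, 2, 7, 5, 8, 14, 3, 9, 10, 12]; box-tests=11; leaf-entries=3; first=P15

== RESULT ==
15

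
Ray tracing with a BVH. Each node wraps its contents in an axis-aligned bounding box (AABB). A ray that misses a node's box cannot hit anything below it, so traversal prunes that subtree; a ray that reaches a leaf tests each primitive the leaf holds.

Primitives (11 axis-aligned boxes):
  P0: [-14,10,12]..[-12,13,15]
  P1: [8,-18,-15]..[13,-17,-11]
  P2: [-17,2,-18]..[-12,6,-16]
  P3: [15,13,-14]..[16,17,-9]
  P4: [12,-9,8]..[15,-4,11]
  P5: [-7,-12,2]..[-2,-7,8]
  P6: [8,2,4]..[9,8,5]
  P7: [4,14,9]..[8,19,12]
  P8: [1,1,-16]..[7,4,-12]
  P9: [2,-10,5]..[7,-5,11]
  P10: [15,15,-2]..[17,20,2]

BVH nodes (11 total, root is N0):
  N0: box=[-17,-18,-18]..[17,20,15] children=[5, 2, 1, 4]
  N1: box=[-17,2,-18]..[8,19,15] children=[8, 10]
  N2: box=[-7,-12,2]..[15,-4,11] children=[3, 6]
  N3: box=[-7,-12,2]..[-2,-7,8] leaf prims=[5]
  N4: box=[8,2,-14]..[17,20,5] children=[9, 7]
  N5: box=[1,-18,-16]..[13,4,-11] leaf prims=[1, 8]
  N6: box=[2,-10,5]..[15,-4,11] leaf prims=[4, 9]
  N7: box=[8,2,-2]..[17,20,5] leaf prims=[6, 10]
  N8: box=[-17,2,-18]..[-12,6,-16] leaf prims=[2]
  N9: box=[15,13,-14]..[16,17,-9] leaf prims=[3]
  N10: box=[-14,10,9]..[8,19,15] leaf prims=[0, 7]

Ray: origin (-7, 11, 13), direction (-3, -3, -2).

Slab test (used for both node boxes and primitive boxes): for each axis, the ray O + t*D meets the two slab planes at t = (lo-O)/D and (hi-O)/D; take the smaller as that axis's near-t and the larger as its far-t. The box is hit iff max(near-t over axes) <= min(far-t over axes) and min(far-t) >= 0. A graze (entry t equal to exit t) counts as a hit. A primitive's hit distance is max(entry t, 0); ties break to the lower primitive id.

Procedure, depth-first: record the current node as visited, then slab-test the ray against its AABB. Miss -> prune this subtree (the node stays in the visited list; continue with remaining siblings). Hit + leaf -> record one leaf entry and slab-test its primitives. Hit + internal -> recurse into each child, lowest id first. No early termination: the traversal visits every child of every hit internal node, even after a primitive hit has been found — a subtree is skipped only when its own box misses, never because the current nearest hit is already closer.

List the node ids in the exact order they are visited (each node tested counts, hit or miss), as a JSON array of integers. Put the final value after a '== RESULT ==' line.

Traverse from the root:
N0 x:[-8,10/3] y:[-3,29/3] z:[-1,31/2] -> hit [-1,10/3], descend [1, 2, 4, 5]
  N1 x:[-5,10/3] y:[-8/3,3] z:[-1,31/2] -> hit [-1,3], descend [8, 10]
    N8 x:[5/3,10/3] y:[5/3,3] z:[29/2,31/2] -> miss, prune
    N10 x:[-5,7/3] y:[-8/3,1/3] z:[-1,2] -> hit [-1,1/3] leaf, test {P0(miss), P7(miss)}
  N2 x:[-22/3,0] y:[5,23/3] z:[1,11/2] -> miss, prune
  N4 x:[-8,-5] y:[-3,3] z:[4,27/2] -> miss, prune
  N5 x:[-20/3,-8/3] y:[7/3,29/3] z:[12,29/2] -> miss, prune

Visited [0, 1, 8, 10, 2, 4, 5]. Tests: 7 box, 1 leaf. Nearest: miss.

== RESULT ==
[0, 1, 8, 10, 2, 4, 5]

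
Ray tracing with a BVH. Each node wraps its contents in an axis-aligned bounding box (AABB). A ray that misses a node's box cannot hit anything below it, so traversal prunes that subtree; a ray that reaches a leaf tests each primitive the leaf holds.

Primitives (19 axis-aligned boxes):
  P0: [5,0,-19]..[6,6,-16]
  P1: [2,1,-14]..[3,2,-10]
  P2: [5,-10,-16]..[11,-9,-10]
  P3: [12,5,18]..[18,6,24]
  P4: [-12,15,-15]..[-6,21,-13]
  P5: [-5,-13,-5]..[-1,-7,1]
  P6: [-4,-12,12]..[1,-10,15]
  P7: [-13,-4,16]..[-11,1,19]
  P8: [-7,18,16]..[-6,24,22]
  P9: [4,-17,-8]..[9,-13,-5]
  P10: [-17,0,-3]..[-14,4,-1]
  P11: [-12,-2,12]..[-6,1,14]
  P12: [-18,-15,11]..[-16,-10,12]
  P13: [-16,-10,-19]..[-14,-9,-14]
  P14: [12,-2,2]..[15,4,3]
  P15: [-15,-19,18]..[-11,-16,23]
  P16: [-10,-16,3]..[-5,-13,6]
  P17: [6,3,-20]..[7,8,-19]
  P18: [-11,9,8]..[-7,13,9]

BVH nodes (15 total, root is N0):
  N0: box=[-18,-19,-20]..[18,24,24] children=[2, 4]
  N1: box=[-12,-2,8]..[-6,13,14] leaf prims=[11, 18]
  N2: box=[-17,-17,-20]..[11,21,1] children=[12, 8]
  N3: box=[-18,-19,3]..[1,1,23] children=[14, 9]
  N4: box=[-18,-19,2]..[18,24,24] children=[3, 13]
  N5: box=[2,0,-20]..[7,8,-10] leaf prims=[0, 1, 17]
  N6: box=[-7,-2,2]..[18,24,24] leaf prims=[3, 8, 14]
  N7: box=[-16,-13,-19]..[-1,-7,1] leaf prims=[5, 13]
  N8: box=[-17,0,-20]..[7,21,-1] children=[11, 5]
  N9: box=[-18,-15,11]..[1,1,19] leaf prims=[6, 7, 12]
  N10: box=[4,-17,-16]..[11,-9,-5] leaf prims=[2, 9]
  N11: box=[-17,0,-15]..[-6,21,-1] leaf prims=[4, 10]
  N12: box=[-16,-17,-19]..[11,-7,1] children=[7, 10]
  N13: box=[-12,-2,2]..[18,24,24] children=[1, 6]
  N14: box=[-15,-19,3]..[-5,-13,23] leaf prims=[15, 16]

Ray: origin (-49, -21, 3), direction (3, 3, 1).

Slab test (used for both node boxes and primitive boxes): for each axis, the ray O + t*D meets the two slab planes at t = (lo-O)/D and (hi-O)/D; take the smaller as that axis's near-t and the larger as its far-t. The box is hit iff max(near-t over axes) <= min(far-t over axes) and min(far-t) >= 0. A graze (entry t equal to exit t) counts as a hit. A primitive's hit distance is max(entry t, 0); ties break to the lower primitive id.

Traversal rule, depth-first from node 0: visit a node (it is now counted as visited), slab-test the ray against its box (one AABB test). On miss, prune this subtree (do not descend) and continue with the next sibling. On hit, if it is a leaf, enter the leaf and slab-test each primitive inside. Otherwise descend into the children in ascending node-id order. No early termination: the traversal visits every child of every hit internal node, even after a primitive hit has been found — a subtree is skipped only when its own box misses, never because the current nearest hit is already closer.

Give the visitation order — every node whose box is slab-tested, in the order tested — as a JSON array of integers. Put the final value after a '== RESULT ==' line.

Walk:
N0 x:[31/3,67/3] y:[2/3,15] z:[-23,21] -> hit [31/3,15], descend [2, 4]
  N2 x:[32/3,20] y:[4/3,14] z:[-23,-2] -> miss, prune
  N4 x:[31/3,67/3] y:[2/3,15] z:[-1,21] -> hit [31/3,15], descend [3, 13]
    N3 x:[31/3,50/3] y:[2/3,22/3] z:[0,20] -> miss, prune
    N13 x:[37/3,67/3] y:[19/3,15] z:[-1,21] -> hit [37/3,15], descend [1, 6]
      N1 x:[37/3,43/3] y:[19/3,34/3] z:[5,11] -> miss, prune
      N6 x:[14,67/3] y:[19/3,15] z:[-1,21] -> hit [14,15] leaf, test {P3(miss), P8@t=14, P14(miss)}

Visited [0, 2, 4, 3, 13, 1, 6]. Tests: 7 box, 1 leaf. Nearest: P8.

== RESULT ==
[0, 2, 4, 3, 13, 1, 6]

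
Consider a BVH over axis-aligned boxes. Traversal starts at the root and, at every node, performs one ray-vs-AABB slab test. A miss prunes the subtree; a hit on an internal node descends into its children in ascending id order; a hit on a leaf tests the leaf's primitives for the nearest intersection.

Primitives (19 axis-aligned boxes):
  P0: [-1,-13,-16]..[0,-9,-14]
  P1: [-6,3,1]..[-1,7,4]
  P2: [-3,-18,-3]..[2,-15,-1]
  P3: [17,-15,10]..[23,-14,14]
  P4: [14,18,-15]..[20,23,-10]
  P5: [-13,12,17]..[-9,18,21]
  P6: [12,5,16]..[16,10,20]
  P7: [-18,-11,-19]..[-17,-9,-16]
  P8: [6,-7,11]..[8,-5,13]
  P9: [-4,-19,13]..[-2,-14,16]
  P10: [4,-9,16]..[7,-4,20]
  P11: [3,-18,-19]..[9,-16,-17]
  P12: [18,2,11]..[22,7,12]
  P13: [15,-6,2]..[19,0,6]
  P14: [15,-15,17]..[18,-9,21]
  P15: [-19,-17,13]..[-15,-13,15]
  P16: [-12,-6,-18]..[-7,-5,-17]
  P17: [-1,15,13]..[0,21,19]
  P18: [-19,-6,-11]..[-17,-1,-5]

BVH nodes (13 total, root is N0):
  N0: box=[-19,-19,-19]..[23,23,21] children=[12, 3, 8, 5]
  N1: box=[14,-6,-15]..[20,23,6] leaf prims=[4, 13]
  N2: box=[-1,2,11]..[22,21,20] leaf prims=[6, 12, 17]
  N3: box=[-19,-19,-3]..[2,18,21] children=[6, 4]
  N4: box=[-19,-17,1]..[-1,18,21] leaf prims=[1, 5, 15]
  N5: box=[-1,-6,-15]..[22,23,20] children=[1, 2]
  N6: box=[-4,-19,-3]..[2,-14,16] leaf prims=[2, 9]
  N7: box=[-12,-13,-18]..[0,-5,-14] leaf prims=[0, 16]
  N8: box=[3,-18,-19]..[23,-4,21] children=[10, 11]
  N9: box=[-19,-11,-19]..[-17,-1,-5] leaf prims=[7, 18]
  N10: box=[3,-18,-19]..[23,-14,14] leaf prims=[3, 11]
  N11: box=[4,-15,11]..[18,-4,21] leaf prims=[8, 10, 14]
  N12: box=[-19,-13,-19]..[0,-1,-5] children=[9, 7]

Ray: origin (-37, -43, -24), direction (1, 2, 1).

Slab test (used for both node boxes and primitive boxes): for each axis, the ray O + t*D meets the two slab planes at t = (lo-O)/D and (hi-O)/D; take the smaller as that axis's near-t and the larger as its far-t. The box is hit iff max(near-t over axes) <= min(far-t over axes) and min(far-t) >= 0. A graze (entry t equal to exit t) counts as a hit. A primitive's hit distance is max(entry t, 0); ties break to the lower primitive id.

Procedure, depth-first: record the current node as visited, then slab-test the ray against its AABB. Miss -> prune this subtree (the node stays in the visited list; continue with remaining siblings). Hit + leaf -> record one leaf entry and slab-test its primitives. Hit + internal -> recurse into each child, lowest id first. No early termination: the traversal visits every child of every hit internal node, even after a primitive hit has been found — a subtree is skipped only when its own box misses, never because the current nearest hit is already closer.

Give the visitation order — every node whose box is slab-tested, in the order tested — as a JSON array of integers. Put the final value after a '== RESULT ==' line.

Walk:
N0 x:[18,60] y:[12,33] z:[5,45] -> hit [18,33], descend [3, 5, 8, 12]
  N3 x:[18,39] y:[12,61/2] z:[21,45] -> hit [21,61/2], descend [4, 6]
    N4 x:[18,36] y:[13,61/2] z:[25,45] -> hit [25,61/2] leaf, test {P1(miss), P5(miss), P15(miss)}
    N6 x:[33,39] y:[12,29/2] z:[21,40] -> miss, prune
  N5 x:[36,59] y:[37/2,33] z:[9,44] -> miss, prune
  N8 x:[40,60] y:[25/2,39/2] z:[5,45] -> miss, prune
  N12 x:[18,37] y:[15,21] z:[5,19] -> hit [18,19], descend [7, 9]
    N7 x:[25,37] y:[15,19] z:[6,10] -> miss, prune
    N9 x:[18,20] y:[16,21] z:[5,19] -> hit [18,19] leaf, test {P7(miss), P18@t=37/2}

9 AABB tests over nodes [0, 3, 4, 6, 5, 8, 12, 7, 9]; 2 leaves entered; closest P18.

== RESULT ==
[0, 3, 4, 6, 5, 8, 12, 7, 9]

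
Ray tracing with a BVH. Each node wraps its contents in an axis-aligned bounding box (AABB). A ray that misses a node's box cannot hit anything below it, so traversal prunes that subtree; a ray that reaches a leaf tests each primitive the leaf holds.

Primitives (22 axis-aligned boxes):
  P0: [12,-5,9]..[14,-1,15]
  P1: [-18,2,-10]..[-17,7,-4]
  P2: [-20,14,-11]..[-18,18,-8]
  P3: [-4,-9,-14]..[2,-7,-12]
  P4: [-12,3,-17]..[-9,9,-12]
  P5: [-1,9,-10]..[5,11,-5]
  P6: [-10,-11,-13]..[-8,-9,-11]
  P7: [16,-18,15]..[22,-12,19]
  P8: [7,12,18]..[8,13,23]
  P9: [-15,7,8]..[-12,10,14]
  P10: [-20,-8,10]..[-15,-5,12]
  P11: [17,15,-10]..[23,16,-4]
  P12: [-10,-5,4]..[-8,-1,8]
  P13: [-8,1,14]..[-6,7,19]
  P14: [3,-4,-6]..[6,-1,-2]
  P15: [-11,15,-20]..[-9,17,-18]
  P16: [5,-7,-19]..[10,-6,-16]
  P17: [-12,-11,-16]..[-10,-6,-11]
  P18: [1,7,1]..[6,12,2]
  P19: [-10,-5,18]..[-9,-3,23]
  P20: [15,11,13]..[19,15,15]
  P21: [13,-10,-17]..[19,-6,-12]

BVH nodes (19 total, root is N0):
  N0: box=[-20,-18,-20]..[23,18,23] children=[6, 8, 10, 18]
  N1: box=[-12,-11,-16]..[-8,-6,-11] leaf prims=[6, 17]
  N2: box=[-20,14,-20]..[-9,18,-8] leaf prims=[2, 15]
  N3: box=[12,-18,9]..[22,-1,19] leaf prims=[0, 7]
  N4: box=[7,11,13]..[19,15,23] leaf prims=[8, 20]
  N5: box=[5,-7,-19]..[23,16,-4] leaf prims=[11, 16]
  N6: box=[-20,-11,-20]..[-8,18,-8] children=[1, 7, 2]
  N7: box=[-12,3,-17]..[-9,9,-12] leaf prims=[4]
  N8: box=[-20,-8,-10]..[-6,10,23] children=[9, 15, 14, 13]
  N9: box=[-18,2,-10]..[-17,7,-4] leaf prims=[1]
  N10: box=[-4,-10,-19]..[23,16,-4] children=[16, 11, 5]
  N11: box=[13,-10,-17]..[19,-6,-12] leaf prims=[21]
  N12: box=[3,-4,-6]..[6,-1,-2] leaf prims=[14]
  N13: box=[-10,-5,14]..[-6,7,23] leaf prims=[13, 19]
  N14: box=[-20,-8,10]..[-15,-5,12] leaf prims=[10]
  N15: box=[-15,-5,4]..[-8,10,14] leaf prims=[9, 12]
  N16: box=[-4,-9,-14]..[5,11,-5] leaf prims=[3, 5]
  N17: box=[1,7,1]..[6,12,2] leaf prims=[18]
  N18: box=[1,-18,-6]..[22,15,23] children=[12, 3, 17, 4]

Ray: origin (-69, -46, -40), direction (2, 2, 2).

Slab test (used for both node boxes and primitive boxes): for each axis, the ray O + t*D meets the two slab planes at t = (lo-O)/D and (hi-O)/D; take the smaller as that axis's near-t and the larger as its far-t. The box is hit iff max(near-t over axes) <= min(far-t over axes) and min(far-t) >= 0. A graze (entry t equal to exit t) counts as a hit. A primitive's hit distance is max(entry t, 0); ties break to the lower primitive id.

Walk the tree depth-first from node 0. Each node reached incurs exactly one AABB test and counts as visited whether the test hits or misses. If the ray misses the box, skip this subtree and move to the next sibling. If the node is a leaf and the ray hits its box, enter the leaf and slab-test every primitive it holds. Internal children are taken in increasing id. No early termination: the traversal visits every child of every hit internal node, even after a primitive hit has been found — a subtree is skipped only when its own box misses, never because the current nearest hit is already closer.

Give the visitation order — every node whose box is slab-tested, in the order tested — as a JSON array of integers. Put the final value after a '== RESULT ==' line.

Walk:
N0 x:[49/2,46] y:[14,32] z:[10,63/2] -> hit [49/2,63/2], descend [6, 8, 10, 18]
  N6 x:[49/2,61/2] y:[35/2,32] z:[10,16] -> miss, prune
  N8 x:[49/2,63/2] y:[19,28] z:[15,63/2] -> hit [49/2,28], descend [9, 13, 14, 15]
    N9 x:[51/2,26] y:[24,53/2] z:[15,18] -> miss, prune
    N13 x:[59/2,63/2] y:[41/2,53/2] z:[27,63/2] -> miss, prune
    N14 x:[49/2,27] y:[19,41/2] z:[25,26] -> miss, prune
    N15 x:[27,61/2] y:[41/2,28] z:[22,27] -> hit [27,27] leaf, test {P9@t=27, P12(miss)}
  N10 x:[65/2,46] y:[18,31] z:[21/2,18] -> miss, prune
  N18 x:[35,91/2] y:[14,61/2] z:[17,63/2] -> miss, prune

9 AABB tests over nodes [0, 6, 8, 9, 13, 14, 15, 10, 18]; 1 leaf entered; closest P9.

== RESULT ==
[0, 6, 8, 9, 13, 14, 15, 10, 18]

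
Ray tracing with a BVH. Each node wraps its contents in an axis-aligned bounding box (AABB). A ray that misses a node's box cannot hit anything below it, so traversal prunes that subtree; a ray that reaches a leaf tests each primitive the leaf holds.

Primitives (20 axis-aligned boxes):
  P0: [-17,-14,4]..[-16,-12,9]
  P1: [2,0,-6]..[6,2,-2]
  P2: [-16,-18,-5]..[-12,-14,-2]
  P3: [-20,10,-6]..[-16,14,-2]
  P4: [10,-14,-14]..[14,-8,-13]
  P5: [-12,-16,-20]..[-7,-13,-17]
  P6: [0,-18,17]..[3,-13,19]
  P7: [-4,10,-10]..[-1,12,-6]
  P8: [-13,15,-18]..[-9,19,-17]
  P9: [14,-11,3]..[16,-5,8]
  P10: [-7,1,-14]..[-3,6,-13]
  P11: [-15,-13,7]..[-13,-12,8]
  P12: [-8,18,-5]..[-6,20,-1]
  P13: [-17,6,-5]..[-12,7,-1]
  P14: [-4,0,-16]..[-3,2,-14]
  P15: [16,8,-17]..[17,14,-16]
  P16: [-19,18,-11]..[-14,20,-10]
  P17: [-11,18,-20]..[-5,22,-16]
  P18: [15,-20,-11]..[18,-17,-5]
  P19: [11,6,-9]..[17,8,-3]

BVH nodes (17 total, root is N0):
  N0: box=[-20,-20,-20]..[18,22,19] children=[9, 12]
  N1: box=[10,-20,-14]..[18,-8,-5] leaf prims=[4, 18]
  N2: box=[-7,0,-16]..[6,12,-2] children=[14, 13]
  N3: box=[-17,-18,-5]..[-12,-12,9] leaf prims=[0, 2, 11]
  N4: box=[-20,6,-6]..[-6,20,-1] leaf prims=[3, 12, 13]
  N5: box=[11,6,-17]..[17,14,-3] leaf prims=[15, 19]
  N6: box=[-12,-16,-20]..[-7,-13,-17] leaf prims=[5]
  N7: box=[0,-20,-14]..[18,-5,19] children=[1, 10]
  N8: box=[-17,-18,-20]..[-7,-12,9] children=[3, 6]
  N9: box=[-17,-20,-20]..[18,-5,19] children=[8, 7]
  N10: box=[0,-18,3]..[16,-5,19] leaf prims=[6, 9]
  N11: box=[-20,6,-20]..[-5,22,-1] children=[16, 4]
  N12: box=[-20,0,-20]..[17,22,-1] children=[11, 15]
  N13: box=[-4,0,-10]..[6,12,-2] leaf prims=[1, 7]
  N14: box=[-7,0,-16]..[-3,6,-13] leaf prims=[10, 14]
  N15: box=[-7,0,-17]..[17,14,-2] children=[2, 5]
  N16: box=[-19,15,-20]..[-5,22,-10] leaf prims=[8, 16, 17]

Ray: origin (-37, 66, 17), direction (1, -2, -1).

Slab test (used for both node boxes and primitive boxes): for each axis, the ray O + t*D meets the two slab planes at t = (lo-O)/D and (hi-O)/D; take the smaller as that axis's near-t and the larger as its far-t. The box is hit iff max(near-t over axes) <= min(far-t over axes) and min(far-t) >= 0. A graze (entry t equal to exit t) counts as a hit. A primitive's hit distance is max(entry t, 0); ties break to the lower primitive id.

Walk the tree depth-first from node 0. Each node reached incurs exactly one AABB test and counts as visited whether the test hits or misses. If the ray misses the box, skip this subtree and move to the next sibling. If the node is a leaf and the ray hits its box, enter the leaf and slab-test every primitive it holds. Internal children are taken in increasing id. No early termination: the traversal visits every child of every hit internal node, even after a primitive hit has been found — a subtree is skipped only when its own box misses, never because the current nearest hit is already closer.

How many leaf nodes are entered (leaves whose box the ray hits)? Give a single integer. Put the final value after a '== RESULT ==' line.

Traverse from the root:
N0 x:[17,55] y:[22,43] z:[-2,37] -> hit [22,37], descend [9, 12]
  N9 x:[20,55] y:[71/2,43] z:[-2,37] -> hit [71/2,37], descend [7, 8]
    N7 x:[37,55] y:[71/2,43] z:[-2,31] -> miss, prune
    N8 x:[20,30] y:[39,42] z:[8,37] -> miss, prune
  N12 x:[17,54] y:[22,33] z:[18,37] -> hit [22,33], descend [11, 15]
    N11 x:[17,32] y:[22,30] z:[18,37] -> hit [22,30], descend [4, 16]
      N4 x:[17,31] y:[23,30] z:[18,23] -> hit [23,23] leaf, test {P3(miss), P12(miss), P13(miss)}
      N16 x:[18,32] y:[22,51/2] z:[27,37] -> miss, prune
    N15 x:[30,54] y:[26,33] z:[19,34] -> hit [30,33], descend [2, 5]
      N2 x:[30,43] y:[27,33] z:[19,33] -> hit [30,33], descend [13, 14]
        N13 x:[33,43] y:[27,33] z:[19,27] -> miss, prune
        N14 x:[30,34] y:[30,33] z:[30,33] -> hit [30,33] leaf, test {P10@t=30, P14@t=33}
      N5 x:[48,54] y:[26,30] z:[20,34] -> miss, prune

Summary -> nodes [0, 9, 7, 8, 12, 11, 4, 16, 15, 2, 13, 14, 5]; box-tests=13; leaf-entries=2; first=P10

== RESULT ==
2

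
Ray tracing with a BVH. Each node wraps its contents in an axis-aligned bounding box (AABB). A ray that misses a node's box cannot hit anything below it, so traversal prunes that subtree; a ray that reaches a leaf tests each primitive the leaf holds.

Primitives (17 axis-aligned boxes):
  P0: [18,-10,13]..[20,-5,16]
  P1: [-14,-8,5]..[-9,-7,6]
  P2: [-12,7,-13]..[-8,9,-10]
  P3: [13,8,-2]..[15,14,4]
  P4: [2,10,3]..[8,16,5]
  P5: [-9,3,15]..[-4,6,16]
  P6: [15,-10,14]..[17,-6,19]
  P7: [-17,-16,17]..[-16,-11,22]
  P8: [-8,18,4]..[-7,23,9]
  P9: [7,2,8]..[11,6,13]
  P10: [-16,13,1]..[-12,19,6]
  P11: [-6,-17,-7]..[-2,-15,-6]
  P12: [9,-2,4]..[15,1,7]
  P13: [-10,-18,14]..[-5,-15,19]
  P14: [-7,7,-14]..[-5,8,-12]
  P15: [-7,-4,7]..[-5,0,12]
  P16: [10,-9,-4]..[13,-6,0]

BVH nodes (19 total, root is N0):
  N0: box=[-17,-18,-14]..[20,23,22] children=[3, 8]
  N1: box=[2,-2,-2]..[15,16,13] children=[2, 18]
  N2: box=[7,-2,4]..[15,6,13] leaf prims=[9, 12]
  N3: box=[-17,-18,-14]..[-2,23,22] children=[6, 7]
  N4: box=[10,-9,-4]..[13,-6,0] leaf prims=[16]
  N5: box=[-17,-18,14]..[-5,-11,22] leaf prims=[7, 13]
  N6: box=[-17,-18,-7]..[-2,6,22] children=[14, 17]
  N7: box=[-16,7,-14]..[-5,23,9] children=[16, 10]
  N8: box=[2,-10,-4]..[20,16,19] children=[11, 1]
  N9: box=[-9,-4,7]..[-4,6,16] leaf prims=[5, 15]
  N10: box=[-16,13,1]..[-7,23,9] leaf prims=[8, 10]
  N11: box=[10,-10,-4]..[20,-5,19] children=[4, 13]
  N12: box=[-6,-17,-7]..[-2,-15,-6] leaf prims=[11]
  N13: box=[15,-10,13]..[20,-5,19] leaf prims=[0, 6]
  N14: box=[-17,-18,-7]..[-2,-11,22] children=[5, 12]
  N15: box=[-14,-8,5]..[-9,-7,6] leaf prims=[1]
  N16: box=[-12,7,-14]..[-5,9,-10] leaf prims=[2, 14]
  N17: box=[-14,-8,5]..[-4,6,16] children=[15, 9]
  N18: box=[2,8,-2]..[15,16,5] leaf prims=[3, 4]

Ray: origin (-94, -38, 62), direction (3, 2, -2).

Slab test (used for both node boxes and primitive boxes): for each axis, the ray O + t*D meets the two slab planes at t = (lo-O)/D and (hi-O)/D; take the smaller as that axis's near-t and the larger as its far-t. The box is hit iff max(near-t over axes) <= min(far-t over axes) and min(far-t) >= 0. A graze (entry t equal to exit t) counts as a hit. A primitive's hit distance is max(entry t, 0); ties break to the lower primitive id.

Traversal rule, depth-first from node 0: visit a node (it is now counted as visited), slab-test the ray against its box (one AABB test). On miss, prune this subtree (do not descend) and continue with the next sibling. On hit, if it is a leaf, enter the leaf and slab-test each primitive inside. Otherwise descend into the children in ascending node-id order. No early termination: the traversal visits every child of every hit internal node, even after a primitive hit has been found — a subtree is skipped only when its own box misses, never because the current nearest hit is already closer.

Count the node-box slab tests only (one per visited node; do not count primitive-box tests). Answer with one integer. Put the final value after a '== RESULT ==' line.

Trace the traversal:
N0 x:[77/3,38] y:[10,61/2] z:[20,38] -> hit [77/3,61/2], descend [3, 8]
  N3 x:[77/3,92/3] y:[10,61/2] z:[20,38] -> hit [77/3,61/2], descend [6, 7]
    N6 x:[77/3,92/3] y:[10,22] z:[20,69/2] -> miss, prune
    N7 x:[26,89/3] y:[45/2,61/2] z:[53/2,38] -> hit [53/2,89/3], descend [10, 16]
      N10 x:[26,29] y:[51/2,61/2] z:[53/2,61/2] -> hit [53/2,29] leaf, test {P8@t=86/3, P10(miss)}
      N16 x:[82/3,89/3] y:[45/2,47/2] z:[36,38] -> miss, prune
  N8 x:[32,38] y:[14,27] z:[43/2,33] -> miss, prune

7 AABB tests over nodes [0, 3, 6, 7, 10, 16, 8]; 1 leaf entered; closest P8.

== RESULT ==
7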